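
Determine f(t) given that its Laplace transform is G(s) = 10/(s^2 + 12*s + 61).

f(t) = 2*exp(-6*t)*sin(5*t)

Rewrite the denominator: s^2 + 12*s + 61 = (s + 6)^2 + 25.
The form in (s + 6) signals a first-shifting-theorem factor e^(-6t).
Since L{sin(5t)} = 5/(s^2 + 25), the inverse is e^(-6*t)*sin(5*t), scaled by 2.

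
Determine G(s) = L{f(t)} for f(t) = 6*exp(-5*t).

L{6} = 6/s.
By the first shifting theorem, multiplying by e^(-5t) replaces s with s + 5.

G(s) = 6/(s + 5)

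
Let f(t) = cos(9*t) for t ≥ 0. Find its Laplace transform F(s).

F(s) = s/(s^2 + 81)

L{cos(9t)} = s/(s^2 + 81).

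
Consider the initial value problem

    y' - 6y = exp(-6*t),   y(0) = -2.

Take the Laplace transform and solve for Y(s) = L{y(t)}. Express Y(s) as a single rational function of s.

Take the Laplace transform of both sides.
Using L{y'} = sY - y(0) = sY - (-2), the left side becomes (s - 6)Y - (-2).
The right side is L{exp(-6*t)} = 1/(s + 6).
So (s - 6)Y = 1/(s + 6) + (-2).
Solve for Y(s) and write it as one ratio of polynomials.

Y(s) = (-2*s - 11)/(s^2 - 36)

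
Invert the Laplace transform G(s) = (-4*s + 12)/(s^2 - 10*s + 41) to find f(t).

Complete the square in the denominator: s^2 - 10*s + 41 = (s - 5)^2 + 4^2.
Split the numerator to match: -4*s + 12 = -4·(s - 5) - 2·4.
Invert each term: -4·(s - 5)/((s - 5)^2 + 16) ↔ -4e^(5t)cos(4t); -2·4/((s - 5)^2 + 16) ↔ -2e^(5t)sin(4t).

f(t) = -2*exp(5*t)*sin(4*t) - 4*exp(5*t)*cos(4*t)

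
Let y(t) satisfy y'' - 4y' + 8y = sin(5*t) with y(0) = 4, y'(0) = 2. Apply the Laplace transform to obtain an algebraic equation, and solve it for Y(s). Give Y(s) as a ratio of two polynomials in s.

Y(s) = (4*s^3 - 14*s^2 + 100*s - 345)/(s^4 - 4*s^3 + 33*s^2 - 100*s + 200)

Laplace-transform each side.
Using L{y''} = s^2 Y - s·y(0) - y'(0) and L{y'} = sY - y(0), with y(0) = 4, y'(0) = 2, the left side becomes (s^2 - 4*s + 8)Y - (4*s - 14).
The right side is L{sin(5*t)} = 5/(s^2 + 25).
So (s^2 - 4*s + 8)Y = 5/(s^2 + 25) + (4*s - 14).
Solve for Y(s) and write it as one ratio of polynomials.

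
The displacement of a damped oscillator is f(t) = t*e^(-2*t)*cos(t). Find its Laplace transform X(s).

L{cos(t)} = s/(s^2 + 1).
Multiplying by e^(-2t) shifts s → s + 2, so L{e^(-2*t)*cos(t)} = (s + 2)/((s + 2)^2 + 1).
Then apply L{t·g(t)} = -d/ds[G(s)] with G(s) = (s + 2)/((s + 2)^2 + 1):
differentiating 1 time and applying the sign gives (s + 1)*(s + 3)/(s^2 + 4*s + 5)^2.

X(s) = (s + 1)*(s + 3)/(s^2 + 4*s + 5)^2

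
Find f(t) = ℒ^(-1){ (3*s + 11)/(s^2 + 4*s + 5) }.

Complete the square in the denominator: s^2 + 4*s + 5 = (s + 2)^2 + 1^2.
Split the numerator to match: 3*s + 11 = 3·(s + 2) + 5·1.
Invert each term: 3·(s + 2)/((s + 2)^2 + 1) ↔ 3e^(-2t)cos(t); 5·1/((s + 2)^2 + 1) ↔ 5e^(-2t)sin(t).

f(t) = 5*exp(-2*t)*sin(t) + 3*exp(-2*t)*cos(t)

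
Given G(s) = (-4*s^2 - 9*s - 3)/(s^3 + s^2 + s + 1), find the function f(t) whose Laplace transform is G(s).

Factor the denominator: s^3 + s^2 + s + 1 = (s + 1)*(s^2 + 1).
Partial fraction decomposition gives [1/(s + 1)] + [-5*s/(s^2 + 1)] + [-4/(s^2 + 1)].
Invert each term: 1/(s + 1) ↔ e^(-t); -5·s/(s^2 + 1) ↔ -5cos(t); -4·1/(s^2 + 1) ↔ -4sin(t).

f(t) = -4*sin(t) - 5*cos(t) + exp(-t)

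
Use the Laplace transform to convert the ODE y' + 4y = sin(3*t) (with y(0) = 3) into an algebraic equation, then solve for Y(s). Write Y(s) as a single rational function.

Apply the Laplace transform to the equation.
With L{y'} = sY - y(0) = sY - 3: the LHS transforms to (s + 4)Y - (3).
The right side is L{sin(3*t)} = 3/(s^2 + 9).
So (s + 4)Y = 3/(s^2 + 9) + (3).
Divide through and combine into a single rational function.

Y(s) = (3*s^2 + 30)/(s^3 + 4*s^2 + 9*s + 36)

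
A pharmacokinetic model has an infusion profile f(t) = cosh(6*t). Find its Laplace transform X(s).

L{cosh(6t)} = s/(s^2 - 36).

X(s) = s/(s^2 - 36)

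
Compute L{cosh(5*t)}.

L{cosh(5t)} = s/(s^2 - 25).

s/(s^2 - 25)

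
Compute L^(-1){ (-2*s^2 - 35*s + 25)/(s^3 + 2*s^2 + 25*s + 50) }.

Factor the denominator: s^3 + 2*s^2 + 25*s + 50 = (s + 2)*(s^2 + 25).
Partial fraction decomposition gives [3/(s + 2)] + [-5*s/(s^2 + 25)] + [-25/(s^2 + 25)].
Invert each term: 3/(s + 2) ↔ 3e^(-2t); -5·s/(s^2 + 25) ↔ -5cos(5t); -5·5/(s^2 + 25) ↔ -5sin(5t).

-5*sin(5*t) - 5*cos(5*t) + 3*exp(-2*t)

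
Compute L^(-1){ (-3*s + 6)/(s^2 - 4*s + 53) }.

Rewrite the denominator: s^2 - 4*s + 53 = (s - 2)^2 + 49.
The form in (s - 2) signals a first-shifting-theorem factor e^(2t).
Since L{cos(7t)} = s/(s^2 + 49), the inverse is exp(2*t)*cos(7*t), scaled by -3.

-3*exp(2*t)*cos(7*t)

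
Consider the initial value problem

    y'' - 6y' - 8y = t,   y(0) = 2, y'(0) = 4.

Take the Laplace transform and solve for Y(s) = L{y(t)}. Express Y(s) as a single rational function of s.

Y(s) = (2*s^3 - 8*s^2 + 1)/(s^4 - 6*s^3 - 8*s^2)

Take the Laplace transform of both sides.
Using L{y''} = s^2 Y - s·y(0) - y'(0) and L{y'} = sY - y(0), with y(0) = 2, y'(0) = 4, the left side becomes (s^2 - 6*s - 8)Y - (2*s - 8).
The right side is L{t} = s^(-2).
So (s^2 - 6*s - 8)Y = s^(-2) + (2*s - 8).
Solve for Y(s) and write it as one ratio of polynomials.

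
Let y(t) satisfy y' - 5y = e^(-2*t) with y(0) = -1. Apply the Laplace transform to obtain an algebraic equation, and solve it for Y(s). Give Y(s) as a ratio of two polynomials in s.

Take the Laplace transform of both sides.
With L{y'} = sY - y(0) = sY - (-1): the LHS transforms to (s - 5)Y - (-1).
The right side is L{e^(-2*t)} = 1/(s + 2).
So (s - 5)Y = 1/(s + 2) + (-1).
Divide through and combine into a single rational function.

Y(s) = (-s - 1)/(s^2 - 3*s - 10)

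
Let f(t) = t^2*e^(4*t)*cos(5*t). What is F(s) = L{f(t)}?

L{cos(5t)} = s/(s^2 + 25).
Multiplying by e^(4t) shifts s → s - 4, so L{e^(4*t)*cos(5*t)} = (s - 4)/((s - 4)^2 + 25).
Then apply L{t^2·g(t)} = (-1)^2 d^2/ds^2[G(s)] with G(s) = (s - 4)/((s - 4)^2 + 25):
differentiating 2 times and applying the sign gives 2*(s - 4)*(s^2 - 8*s - 59)/(s^2 - 8*s + 41)^3.

F(s) = 2*(s - 4)*(s^2 - 8*s - 59)/(s^2 - 8*s + 41)^3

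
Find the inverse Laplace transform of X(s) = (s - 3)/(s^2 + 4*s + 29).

Complete the square in the denominator: s^2 + 4*s + 29 = (s + 2)^2 + 5^2.
Split the numerator to match: s - 3 = 1·(s + 2) - 1·5.
Invert each term: 1·(s + 2)/((s + 2)^2 + 25) ↔ e^(-2t)cos(5t); -1·5/((s + 2)^2 + 25) ↔ -e^(-2t)sin(5t).

-exp(-2*t)*sin(5*t) + exp(-2*t)*cos(5*t)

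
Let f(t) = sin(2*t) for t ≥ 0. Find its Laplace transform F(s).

F(s) = 2/(s^2 + 4)

L{sin(2t)} = 2/(s^2 + 4).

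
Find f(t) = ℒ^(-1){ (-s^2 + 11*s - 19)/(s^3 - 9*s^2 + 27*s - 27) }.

f(t) = 5*t^2*exp(3*t)/2 + 5*t*exp(3*t) - exp(3*t)

Factor the denominator: s^3 - 9*s^2 + 27*s - 27 = (s - 3)^3.
Partial fraction decomposition gives [-1/(s - 3)] + [5/(s - 3)^2] + [5/(s - 3)^3].
Invert each term: -1/(s - 3) ↔ -e^(3t); 5/(s - 3)^2 ↔ 5t·e^(3t); 5/(s - 3)^3 ↔ (5/2)t^2·e^(3t).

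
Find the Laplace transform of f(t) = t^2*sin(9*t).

54*(s^2 - 27)/(s^2 + 81)^3

L{sin(9t)} = 9/(s^2 + 81).
Then apply L{t^2·g(t)} = (-1)^2 d^2/ds^2[G(s)] with G(s) = 9/(s^2 + 81):
differentiating 2 times and applying the sign gives 54*(s^2 - 27)/(s^2 + 81)^3.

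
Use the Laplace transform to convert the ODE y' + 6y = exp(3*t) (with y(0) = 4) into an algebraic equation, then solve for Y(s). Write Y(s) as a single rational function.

Laplace-transform each side.
Using L{y'} = sY - y(0) = sY - 4, the left side becomes (s + 6)Y - (4).
The right side is L{exp(3*t)} = 1/(s - 3).
So (s + 6)Y = 1/(s - 3) + (4).
Solve for Y(s) and write it as one ratio of polynomials.

Y(s) = (4*s - 11)/(s^2 + 3*s - 18)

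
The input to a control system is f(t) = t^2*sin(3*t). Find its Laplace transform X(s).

L{sin(3t)} = 3/(s^2 + 9).
Then apply L{t^2·g(t)} = (-1)^2 d^2/ds^2[G(s)] with G(s) = 3/(s^2 + 9):
differentiating 2 times and applying the sign gives 18*(s^2 - 3)/(s^2 + 9)^3.

X(s) = 18*(s^2 - 3)/(s^2 + 9)^3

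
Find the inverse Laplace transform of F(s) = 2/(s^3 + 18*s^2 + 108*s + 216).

t^2*exp(-6*t)

Rewrite the denominator: s^3 + 18*s^2 + 108*s + 216 = (s + 6)^3.
The form in (s + 6) signals a first-shifting-theorem factor e^(-6t).
Since L{t^2} = 2!/s^3 = 2/s^3, the inverse is t^2*e^(-6*t).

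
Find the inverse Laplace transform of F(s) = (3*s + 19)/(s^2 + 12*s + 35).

2*exp(-5*t) + exp(-7*t)

Factor the denominator: s^2 + 12*s + 35 = (s + 5)*(s + 7).
Partial fraction decomposition gives [1/(s + 7)] + [2/(s + 5)].
Invert each term: 1/(s + 7) ↔ e^(-7t); 2/(s + 5) ↔ 2e^(-5t).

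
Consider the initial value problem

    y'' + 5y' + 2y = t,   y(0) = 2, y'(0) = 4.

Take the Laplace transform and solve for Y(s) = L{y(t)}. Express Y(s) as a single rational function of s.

Transform both sides with L{·}.
The derivative rules (L{y''} = s^2 Y - s·y(0) - y'(0) and L{y'} = sY - y(0), with y(0) = 2, y'(0) = 4) turn the left side into (s^2 + 5*s + 2)Y - (2*s + 14).
The right side is L{t} = s^(-2).
So (s^2 + 5*s + 2)Y = s^(-2) + (2*s + 14).
Divide through and combine into a single rational function.

Y(s) = (2*s^3 + 14*s^2 + 1)/(s^4 + 5*s^3 + 2*s^2)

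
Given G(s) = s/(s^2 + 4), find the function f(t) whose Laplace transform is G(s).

Since L{cos(2t)} = s/(s^2 + 4), the inverse is cos(2*t).

f(t) = cos(2*t)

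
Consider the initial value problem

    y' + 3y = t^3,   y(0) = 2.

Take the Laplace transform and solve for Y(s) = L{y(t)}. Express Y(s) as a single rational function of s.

Y(s) = (2*s^4 + 6)/(s^5 + 3*s^4)

Transform both sides with L{·}.
The derivative rules (L{y'} = sY - y(0) = sY - 2) turn the left side into (s + 3)Y - (2).
The right side is L{t^3} = 6/s^4.
So (s + 3)Y = 6/s^4 + (2).
Isolate Y and clear denominators.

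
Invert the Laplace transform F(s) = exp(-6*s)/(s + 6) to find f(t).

The factor e^(-6s) signals a time shift by c = 6 (second shifting theorem).
L{e^(-6t)} = 1/(s + 6), so L^-1{1/(s + 6)} = exp(-6*t).
Hence the inverse is u(t - 6) times that function evaluated at t - 6.

f(t) = Heaviside(t - 6)*(exp(-6*t + 36))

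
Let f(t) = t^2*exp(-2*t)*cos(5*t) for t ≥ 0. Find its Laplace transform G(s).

G(s) = 2*(s + 2)*(s^2 + 4*s - 71)/(s^2 + 4*s + 29)^3

L{cos(5t)} = s/(s^2 + 25).
Multiplying by e^(-2t) shifts s → s + 2, so L{exp(-2*t)*cos(5*t)} = (s + 2)/((s + 2)^2 + 25).
Then apply L{t^2·g(t)} = (-1)^2 d^2/ds^2[H(s)] with H(s) = (s + 2)/((s + 2)^2 + 25):
differentiating 2 times and applying the sign gives 2*(s + 2)*(s^2 + 4*s - 71)/(s^2 + 4*s + 29)^3.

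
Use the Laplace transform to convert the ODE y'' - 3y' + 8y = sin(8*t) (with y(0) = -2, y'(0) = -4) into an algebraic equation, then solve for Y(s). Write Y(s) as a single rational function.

Y(s) = (-2*s^3 + 2*s^2 - 128*s + 136)/(s^4 - 3*s^3 + 72*s^2 - 192*s + 512)

Apply the Laplace transform to the equation.
Using L{y''} = s^2 Y - s·y(0) - y'(0) and L{y'} = sY - y(0), with y(0) = -2, y'(0) = -4, the left side becomes (s^2 - 3*s + 8)Y - (-2*s + 2).
The right side is L{sin(8*t)} = 8/(s^2 + 64).
So (s^2 - 3*s + 8)Y = 8/(s^2 + 64) + (-2*s + 2).
Divide through and combine into a single rational function.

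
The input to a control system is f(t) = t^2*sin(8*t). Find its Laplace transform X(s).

X(s) = 16*(3*s^2 - 64)/(s^2 + 64)^3

L{sin(8t)} = 8/(s^2 + 64).
Then apply L{t^2·g(t)} = (-1)^2 d^2/ds^2[G(s)] with G(s) = 8/(s^2 + 64):
differentiating 2 times and applying the sign gives 16*(3*s^2 - 64)/(s^2 + 64)^3.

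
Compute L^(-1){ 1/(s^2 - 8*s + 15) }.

Rewrite the denominator: s^2 - 8*s + 15 = (s - 4)^2 - 1.
The form in (s - 4) signals a first-shifting-theorem factor e^(4t).
Since L{sinh(t)} = 1/(s^2 - 1), the inverse is e^(4*t)*sinh(t).

exp(4*t)*sinh(t)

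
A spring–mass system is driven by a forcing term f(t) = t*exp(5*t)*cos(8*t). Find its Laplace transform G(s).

G(s) = (s - 13)*(s + 3)/(s^2 - 10*s + 89)^2

L{cos(8t)} = s/(s^2 + 64).
Multiplying by e^(5t) shifts s → s - 5, so L{exp(5*t)*cos(8*t)} = (s - 5)/((s - 5)^2 + 64).
Then apply L{t·g(t)} = -d/ds[H(s)] with H(s) = (s - 5)/((s - 5)^2 + 64):
differentiating 1 time and applying the sign gives (s - 13)*(s + 3)/(s^2 - 10*s + 89)^2.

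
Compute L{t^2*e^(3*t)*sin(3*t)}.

18*(s^2 - 6*s + 6)/(s^2 - 6*s + 18)^3

L{sin(3t)} = 3/(s^2 + 9).
Multiplying by e^(3t) shifts s → s - 3, so L{e^(3*t)*sin(3*t)} = 3/((s - 3)^2 + 9).
Then apply L{t^2·g(t)} = (-1)^2 d^2/ds^2[G(s)] with G(s) = 3/((s - 3)^2 + 9):
differentiating 2 times and applying the sign gives 18*(s^2 - 6*s + 6)/(s^2 - 6*s + 18)^3.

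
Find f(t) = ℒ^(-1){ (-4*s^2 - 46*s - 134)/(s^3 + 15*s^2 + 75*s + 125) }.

Factor the denominator: s^3 + 15*s^2 + 75*s + 125 = (s + 5)^3.
Partial fraction decomposition gives [-4/(s + 5)] + [-6/(s + 5)^2] + [-4/(s + 5)^3].
Invert each term: -4/(s + 5) ↔ -4e^(-5t); -6/(s + 5)^2 ↔ -6t·e^(-5t); -4/(s + 5)^3 ↔ (-2)t^2·e^(-5t).

f(t) = -2*t^2*exp(-5*t) - 6*t*exp(-5*t) - 4*exp(-5*t)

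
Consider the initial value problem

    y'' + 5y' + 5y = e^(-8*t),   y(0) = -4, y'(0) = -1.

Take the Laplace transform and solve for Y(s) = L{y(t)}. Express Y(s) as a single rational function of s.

Take the Laplace transform of both sides.
With L{y''} = s^2 Y - s·y(0) - y'(0) and L{y'} = sY - y(0), with y(0) = -4, y'(0) = -1: the LHS transforms to (s^2 + 5*s + 5)Y - (-4*s - 21).
The right side is L{e^(-8*t)} = 1/(s + 8).
So (s^2 + 5*s + 5)Y = 1/(s + 8) + (-4*s - 21).
Isolate Y and clear denominators.

Y(s) = (-4*s^2 - 53*s - 167)/(s^3 + 13*s^2 + 45*s + 40)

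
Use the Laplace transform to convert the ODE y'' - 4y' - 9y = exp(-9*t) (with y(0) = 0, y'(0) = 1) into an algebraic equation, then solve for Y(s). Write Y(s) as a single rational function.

Y(s) = (s + 10)/(s^3 + 5*s^2 - 45*s - 81)

Transform both sides with L{·}.
Using L{y''} = s^2 Y - s·y(0) - y'(0) and L{y'} = sY - y(0), with y(0) = 0, y'(0) = 1, the left side becomes (s^2 - 4*s - 9)Y - (1).
The right side is L{exp(-9*t)} = 1/(s + 9).
So (s^2 - 4*s - 9)Y = 1/(s + 9) + (1).
Isolate Y and clear denominators.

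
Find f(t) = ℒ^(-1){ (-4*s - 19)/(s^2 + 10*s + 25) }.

f(t) = t*exp(-5*t) - 4*exp(-5*t)

Factor the denominator: s^2 + 10*s + 25 = (s + 5)^2.
Partial fraction decomposition gives [-4/(s + 5)] + [(s + 5)^(-2)].
Invert each term: -4/(s + 5) ↔ -4e^(-5t); 1/(s + 5)^2 ↔ t·e^(-5t).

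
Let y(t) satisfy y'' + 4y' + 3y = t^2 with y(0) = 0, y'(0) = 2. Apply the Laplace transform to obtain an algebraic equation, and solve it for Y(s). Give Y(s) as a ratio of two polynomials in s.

Apply the Laplace transform to the equation.
With L{y''} = s^2 Y - s·y(0) - y'(0) and L{y'} = sY - y(0), with y(0) = 0, y'(0) = 2: the LHS transforms to (s^2 + 4*s + 3)Y - (2).
The right side is L{t^2} = 2/s^3.
So (s^2 + 4*s + 3)Y = 2/s^3 + (2).
Divide through and combine into a single rational function.

Y(s) = (2*s^2 - 2*s + 2)/(s^4 + 3*s^3)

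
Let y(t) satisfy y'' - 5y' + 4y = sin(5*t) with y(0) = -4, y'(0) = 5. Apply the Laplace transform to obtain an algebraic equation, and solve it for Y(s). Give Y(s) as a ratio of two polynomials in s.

Apply the Laplace transform to the equation.
With L{y''} = s^2 Y - s·y(0) - y'(0) and L{y'} = sY - y(0), with y(0) = -4, y'(0) = 5: the LHS transforms to (s^2 - 5*s + 4)Y - (-4*s + 25).
The right side is L{sin(5*t)} = 5/(s^2 + 25).
So (s^2 - 5*s + 4)Y = 5/(s^2 + 25) + (-4*s + 25).
Solve for Y(s) and write it as one ratio of polynomials.

Y(s) = (-4*s^3 + 25*s^2 - 100*s + 630)/(s^4 - 5*s^3 + 29*s^2 - 125*s + 100)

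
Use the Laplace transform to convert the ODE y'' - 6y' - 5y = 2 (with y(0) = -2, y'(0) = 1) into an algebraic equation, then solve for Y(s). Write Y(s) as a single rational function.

Y(s) = (-2*s^2 + 13*s + 2)/(s^3 - 6*s^2 - 5*s)

Laplace-transform each side.
Using L{y''} = s^2 Y - s·y(0) - y'(0) and L{y'} = sY - y(0), with y(0) = -2, y'(0) = 1, the left side becomes (s^2 - 6*s - 5)Y - (-2*s + 13).
The right side is L{2} = 2/s.
So (s^2 - 6*s - 5)Y = 2/s + (-2*s + 13).
Divide through and combine into a single rational function.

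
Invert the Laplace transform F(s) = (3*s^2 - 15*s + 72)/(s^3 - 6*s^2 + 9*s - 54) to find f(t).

Factor the denominator: s^3 - 6*s^2 + 9*s - 54 = (s - 6)*(s^2 + 9).
Partial fraction decomposition gives [2/(s - 6)] + [s/(s^2 + 9)] + [-9/(s^2 + 9)].
Invert each term: 2/(s - 6) ↔ 2e^(6t); 1·s/(s^2 + 9) ↔ cos(3t); -3·3/(s^2 + 9) ↔ -3sin(3t).

f(t) = 2*exp(6*t) - 3*sin(3*t) + cos(3*t)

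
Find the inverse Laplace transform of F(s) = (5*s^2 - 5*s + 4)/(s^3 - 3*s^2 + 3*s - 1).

Factor the denominator: s^3 - 3*s^2 + 3*s - 1 = (s - 1)^3.
Partial fraction decomposition gives [5/(s - 1)] + [5/(s - 1)^2] + [4/(s - 1)^3].
Invert each term: 5/(s - 1) ↔ 5e^(t); 5/(s - 1)^2 ↔ 5t·e^(t); 4/(s - 1)^3 ↔ (2)t^2·e^(t).

2*t^2*exp(t) + 5*t*exp(t) + 5*exp(t)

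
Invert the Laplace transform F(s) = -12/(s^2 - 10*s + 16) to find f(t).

f(t) = -4*exp(5*t)*sinh(3*t)

Rewrite the denominator: s^2 - 10*s + 16 = (s - 5)^2 - 9.
The form in (s - 5) signals a first-shifting-theorem factor e^(5t).
Since L{sinh(3t)} = 3/(s^2 - 9), the inverse is exp(5*t)*sinh(3*t), scaled by -4.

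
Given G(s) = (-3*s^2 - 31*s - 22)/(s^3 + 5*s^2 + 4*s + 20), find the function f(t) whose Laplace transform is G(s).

f(t) = -3*sin(2*t) - 5*cos(2*t) + 2*exp(-5*t)

Factor the denominator: s^3 + 5*s^2 + 4*s + 20 = (s + 5)*(s^2 + 4).
Partial fraction decomposition gives [2/(s + 5)] + [-5*s/(s^2 + 4)] + [-6/(s^2 + 4)].
Invert each term: 2/(s + 5) ↔ 2e^(-5t); -5·s/(s^2 + 4) ↔ -5cos(2t); -3·2/(s^2 + 4) ↔ -3sin(2t).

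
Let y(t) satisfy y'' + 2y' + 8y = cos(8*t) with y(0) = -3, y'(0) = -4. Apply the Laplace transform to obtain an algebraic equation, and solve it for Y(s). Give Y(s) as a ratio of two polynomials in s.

Y(s) = (-3*s^3 - 10*s^2 - 191*s - 640)/(s^4 + 2*s^3 + 72*s^2 + 128*s + 512)

Apply the Laplace transform to the equation.
With L{y''} = s^2 Y - s·y(0) - y'(0) and L{y'} = sY - y(0), with y(0) = -3, y'(0) = -4: the LHS transforms to (s^2 + 2*s + 8)Y - (-3*s - 10).
The right side is L{cos(8*t)} = s/(s^2 + 64).
So (s^2 + 2*s + 8)Y = s/(s^2 + 64) + (-3*s - 10).
Isolate Y and clear denominators.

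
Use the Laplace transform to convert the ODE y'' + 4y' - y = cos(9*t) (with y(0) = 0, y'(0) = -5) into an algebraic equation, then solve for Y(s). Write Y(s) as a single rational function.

Take the Laplace transform of both sides.
With L{y''} = s^2 Y - s·y(0) - y'(0) and L{y'} = sY - y(0), with y(0) = 0, y'(0) = -5: the LHS transforms to (s^2 + 4*s - 1)Y - (-5).
The right side is L{cos(9*t)} = s/(s^2 + 81).
So (s^2 + 4*s - 1)Y = s/(s^2 + 81) + (-5).
Isolate Y and clear denominators.

Y(s) = (-5*s^2 + s - 405)/(s^4 + 4*s^3 + 80*s^2 + 324*s - 81)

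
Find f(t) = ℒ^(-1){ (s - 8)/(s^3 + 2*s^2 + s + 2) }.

f(t) = -3*sin(t) + 2*cos(t) - 2*exp(-2*t)

Factor the denominator: s^3 + 2*s^2 + s + 2 = (s + 2)*(s^2 + 1).
Partial fraction decomposition gives [-2/(s + 2)] + [2*s/(s^2 + 1)] + [-3/(s^2 + 1)].
Invert each term: -2/(s + 2) ↔ -2e^(-2t); 2·s/(s^2 + 1) ↔ 2cos(t); -3·1/(s^2 + 1) ↔ -3sin(t).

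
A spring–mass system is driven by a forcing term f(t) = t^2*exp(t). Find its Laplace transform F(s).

L{e^(t)} = 1/(s - 1).
Then apply L{t^2·g(t)} = (-1)^2 d^2/ds^2[G(s)] with G(s) = 1/(s - 1):
differentiating 2 times and applying the sign gives 2/(s - 1)^3.

F(s) = 2/(s - 1)^3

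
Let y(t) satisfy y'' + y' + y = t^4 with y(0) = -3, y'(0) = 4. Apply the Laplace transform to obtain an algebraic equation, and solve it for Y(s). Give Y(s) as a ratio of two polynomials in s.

Laplace-transform each side.
The derivative rules (L{y''} = s^2 Y - s·y(0) - y'(0) and L{y'} = sY - y(0), with y(0) = -3, y'(0) = 4) turn the left side into (s^2 + s + 1)Y - (-3*s + 1).
The right side is L{t^4} = 24/s^5.
So (s^2 + s + 1)Y = 24/s^5 + (-3*s + 1).
Divide through and combine into a single rational function.

Y(s) = (-3*s^6 + s^5 + 24)/(s^7 + s^6 + s^5)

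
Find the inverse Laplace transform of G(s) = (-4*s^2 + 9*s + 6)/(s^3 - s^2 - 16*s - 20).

Factor the denominator: s^3 - s^2 - 16*s - 20 = (s - 5)*(s + 2)^2.
Partial fraction decomposition gives [-3/(s + 2)] + [4/(s + 2)^2] + [-1/(s - 5)].
Invert each term: -3/(s + 2) ↔ -3e^(-2t); 4/(s + 2)^2 ↔ 4t·e^(-2t); -1/(s - 5) ↔ -e^(5t).

4*t*exp(-2*t) - exp(5*t) - 3*exp(-2*t)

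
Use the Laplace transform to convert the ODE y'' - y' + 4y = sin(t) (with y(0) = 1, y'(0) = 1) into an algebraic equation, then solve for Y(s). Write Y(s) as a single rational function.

Y(s) = (s^3 + s + 1)/(s^4 - s^3 + 5*s^2 - s + 4)

Laplace-transform each side.
With L{y''} = s^2 Y - s·y(0) - y'(0) and L{y'} = sY - y(0), with y(0) = 1, y'(0) = 1: the LHS transforms to (s^2 - s + 4)Y - (s).
The right side is L{sin(t)} = 1/(s^2 + 1).
So (s^2 - s + 4)Y = 1/(s^2 + 1) + (s).
Isolate Y and clear denominators.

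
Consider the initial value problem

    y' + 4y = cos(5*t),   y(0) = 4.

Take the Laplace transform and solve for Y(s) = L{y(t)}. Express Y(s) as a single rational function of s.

Transform both sides with L{·}.
The derivative rules (L{y'} = sY - y(0) = sY - 4) turn the left side into (s + 4)Y - (4).
The right side is L{cos(5*t)} = s/(s^2 + 25).
So (s + 4)Y = s/(s^2 + 25) + (4).
Divide through and combine into a single rational function.

Y(s) = (4*s^2 + s + 100)/(s^3 + 4*s^2 + 25*s + 100)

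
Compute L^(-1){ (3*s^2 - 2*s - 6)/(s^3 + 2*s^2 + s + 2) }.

Factor the denominator: s^3 + 2*s^2 + s + 2 = (s + 2)*(s^2 + 1).
Partial fraction decomposition gives [2/(s + 2)] + [s/(s^2 + 1)] + [-4/(s^2 + 1)].
Invert each term: 2/(s + 2) ↔ 2e^(-2t); 1·s/(s^2 + 1) ↔ cos(t); -4·1/(s^2 + 1) ↔ -4sin(t).

-4*sin(t) + cos(t) + 2*exp(-2*t)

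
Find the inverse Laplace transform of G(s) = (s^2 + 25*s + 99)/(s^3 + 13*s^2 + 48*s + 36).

Factor the denominator: s^3 + 13*s^2 + 48*s + 36 = (s + 1)*(s + 6)^2.
Partial fraction decomposition gives [-2/(s + 6)] + [3/(s + 6)^2] + [3/(s + 1)].
Invert each term: -2/(s + 6) ↔ -2e^(-6t); 3/(s + 6)^2 ↔ 3t·e^(-6t); 3/(s + 1) ↔ 3e^(-t).

3*t*exp(-6*t) + 3*exp(-t) - 2*exp(-6*t)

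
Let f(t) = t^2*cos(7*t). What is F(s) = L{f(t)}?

L{cos(7t)} = s/(s^2 + 49).
Then apply L{t^2·g(t)} = (-1)^2 d^2/ds^2[G(s)] with G(s) = s/(s^2 + 49):
differentiating 2 times and applying the sign gives 2*s*(s^2 - 147)/(s^2 + 49)^3.

F(s) = 2*s*(s^2 - 147)/(s^2 + 49)^3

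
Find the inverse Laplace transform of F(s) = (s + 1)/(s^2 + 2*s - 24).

exp(-t)*cosh(5*t)

Rewrite the denominator: s^2 + 2*s - 24 = (s + 1)^2 - 25.
The form in (s + 1) signals a first-shifting-theorem factor e^(-t).
Since L{cosh(5t)} = s/(s^2 - 25), the inverse is e^(-t)*cosh(5*t).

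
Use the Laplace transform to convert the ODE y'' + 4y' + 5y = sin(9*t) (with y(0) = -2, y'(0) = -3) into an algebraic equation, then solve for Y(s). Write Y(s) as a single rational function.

Apply the Laplace transform to the equation.
The derivative rules (L{y''} = s^2 Y - s·y(0) - y'(0) and L{y'} = sY - y(0), with y(0) = -2, y'(0) = -3) turn the left side into (s^2 + 4*s + 5)Y - (-2*s - 11).
The right side is L{sin(9*t)} = 9/(s^2 + 81).
So (s^2 + 4*s + 5)Y = 9/(s^2 + 81) + (-2*s - 11).
Isolate Y and clear denominators.

Y(s) = (-2*s^3 - 11*s^2 - 162*s - 882)/(s^4 + 4*s^3 + 86*s^2 + 324*s + 405)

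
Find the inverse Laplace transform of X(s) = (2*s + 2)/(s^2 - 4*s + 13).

Complete the square in the denominator: s^2 - 4*s + 13 = (s - 2)^2 + 3^2.
Split the numerator to match: 2*s + 2 = 2·(s - 2) + 2·3.
Invert each term: 2·(s - 2)/((s - 2)^2 + 9) ↔ 2e^(2t)cos(3t); 2·3/((s - 2)^2 + 9) ↔ 2e^(2t)sin(3t).

2*exp(2*t)*sin(3*t) + 2*exp(2*t)*cos(3*t)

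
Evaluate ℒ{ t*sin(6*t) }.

L{sin(6t)} = 6/(s^2 + 36).
Then apply L{t·g(t)} = -d/ds[H(s)] with H(s) = 6/(s^2 + 36):
differentiating 1 time and applying the sign gives 12*s/(s^2 + 36)^2.

12*s/(s^2 + 36)^2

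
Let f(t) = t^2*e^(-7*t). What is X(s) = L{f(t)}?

L{e^(-7t)} = 1/(s + 7).
Then apply L{t^2·g(t)} = (-1)^2 d^2/ds^2[G(s)] with G(s) = 1/(s + 7):
differentiating 2 times and applying the sign gives 2/(s + 7)^3.

X(s) = 2/(s + 7)^3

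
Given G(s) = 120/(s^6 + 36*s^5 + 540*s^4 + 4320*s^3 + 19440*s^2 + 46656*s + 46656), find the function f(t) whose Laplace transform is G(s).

Rewrite the denominator: s^6 + 36*s^5 + 540*s^4 + 4320*s^3 + 19440*s^2 + 46656*s + 46656 = (s + 6)^6.
The form in (s + 6) signals a first-shifting-theorem factor e^(-6t).
Since L{t^5} = 5!/s^6 = 120/s^6, the inverse is t^5*e^(-6*t).

f(t) = t^5*exp(-6*t)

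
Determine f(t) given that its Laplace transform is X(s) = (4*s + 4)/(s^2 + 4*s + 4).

f(t) = -4*t*exp(-2*t) + 4*exp(-2*t)

Factor the denominator: s^2 + 4*s + 4 = (s + 2)^2.
Partial fraction decomposition gives [4/(s + 2)] + [-4/(s + 2)^2].
Invert each term: 4/(s + 2) ↔ 4e^(-2t); -4/(s + 2)^2 ↔ -4t·e^(-2t).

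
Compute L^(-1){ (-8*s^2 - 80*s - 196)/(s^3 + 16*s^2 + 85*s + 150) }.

4*t*exp(-5*t) - 4*exp(-5*t) - 4*exp(-6*t)

Factor the denominator: s^3 + 16*s^2 + 85*s + 150 = (s + 5)^2*(s + 6).
Partial fraction decomposition gives [-4/(s + 5)] + [4/(s + 5)^2] + [-4/(s + 6)].
Invert each term: -4/(s + 5) ↔ -4e^(-5t); 4/(s + 5)^2 ↔ 4t·e^(-5t); -4/(s + 6) ↔ -4e^(-6t).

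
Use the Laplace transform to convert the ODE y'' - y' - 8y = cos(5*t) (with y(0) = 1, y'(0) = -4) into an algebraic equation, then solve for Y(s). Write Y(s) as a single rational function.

Y(s) = (s^3 - 5*s^2 + 26*s - 125)/(s^4 - s^3 + 17*s^2 - 25*s - 200)

Transform both sides with L{·}.
Using L{y''} = s^2 Y - s·y(0) - y'(0) and L{y'} = sY - y(0), with y(0) = 1, y'(0) = -4, the left side becomes (s^2 - s - 8)Y - (s - 5).
The right side is L{cos(5*t)} = s/(s^2 + 25).
So (s^2 - s - 8)Y = s/(s^2 + 25) + (s - 5).
Isolate Y and clear denominators.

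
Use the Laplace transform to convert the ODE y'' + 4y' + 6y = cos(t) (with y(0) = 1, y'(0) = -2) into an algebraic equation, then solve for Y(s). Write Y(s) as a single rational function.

Y(s) = (s^3 + 2*s^2 + 2*s + 2)/(s^4 + 4*s^3 + 7*s^2 + 4*s + 6)

Laplace-transform each side.
Using L{y''} = s^2 Y - s·y(0) - y'(0) and L{y'} = sY - y(0), with y(0) = 1, y'(0) = -2, the left side becomes (s^2 + 4*s + 6)Y - (s + 2).
The right side is L{cos(t)} = s/(s^2 + 1).
So (s^2 + 4*s + 6)Y = s/(s^2 + 1) + (s + 2).
Divide through and combine into a single rational function.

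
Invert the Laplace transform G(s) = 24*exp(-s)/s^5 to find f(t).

f(t) = Heaviside(t - 1)*((t - 1)^4)

The factor e^(-s) signals a time shift by c = 1 (second shifting theorem).
L{t^4} = 4!/s^5 = 24/s^5, so L^-1{24/s^5} = t^4.
Hence the inverse is u(t - 1) times that function evaluated at t - 1.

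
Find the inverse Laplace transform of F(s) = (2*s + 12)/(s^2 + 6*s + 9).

Factor the denominator: s^2 + 6*s + 9 = (s + 3)^2.
Partial fraction decomposition gives [2/(s + 3)] + [6/(s + 3)^2].
Invert each term: 2/(s + 3) ↔ 2e^(-3t); 6/(s + 3)^2 ↔ 6t·e^(-3t).

6*t*exp(-3*t) + 2*exp(-3*t)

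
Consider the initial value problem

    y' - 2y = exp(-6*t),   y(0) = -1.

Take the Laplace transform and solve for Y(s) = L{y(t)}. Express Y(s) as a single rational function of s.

Apply the Laplace transform to the equation.
Using L{y'} = sY - y(0) = sY - (-1), the left side becomes (s - 2)Y - (-1).
The right side is L{exp(-6*t)} = 1/(s + 6).
So (s - 2)Y = 1/(s + 6) + (-1).
Solve for Y(s) and write it as one ratio of polynomials.

Y(s) = (-s - 5)/(s^2 + 4*s - 12)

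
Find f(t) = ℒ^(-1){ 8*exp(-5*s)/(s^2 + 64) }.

The factor e^(-5s) signals a time shift by c = 5 (second shifting theorem).
L{sin(8t)} = 8/(s^2 + 64), so L^-1{8/(s^2 + 64)} = sin(8*t).
Hence the inverse is u(t - 5) times that function evaluated at t - 5.

f(t) = Heaviside(t - 5)*(sin(8*t - 40))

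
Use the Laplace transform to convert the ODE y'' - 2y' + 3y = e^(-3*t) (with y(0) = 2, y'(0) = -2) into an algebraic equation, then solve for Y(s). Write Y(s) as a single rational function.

Y(s) = (2*s^2 - 17)/(s^3 + s^2 - 3*s + 9)

Apply the Laplace transform to the equation.
With L{y''} = s^2 Y - s·y(0) - y'(0) and L{y'} = sY - y(0), with y(0) = 2, y'(0) = -2: the LHS transforms to (s^2 - 2*s + 3)Y - (2*s - 6).
The right side is L{e^(-3*t)} = 1/(s + 3).
So (s^2 - 2*s + 3)Y = 1/(s + 3) + (2*s - 6).
Divide through and combine into a single rational function.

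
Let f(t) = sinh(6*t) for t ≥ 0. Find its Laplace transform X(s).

L{sinh(6t)} = 6/(s^2 - 36).

X(s) = 6/(s^2 - 36)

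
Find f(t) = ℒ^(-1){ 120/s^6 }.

Since L{t^5} = 5!/s^6 = 120/s^6, the inverse is t^5.

f(t) = t^5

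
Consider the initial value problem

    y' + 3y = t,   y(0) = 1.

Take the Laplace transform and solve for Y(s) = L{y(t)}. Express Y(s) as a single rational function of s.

Take the Laplace transform of both sides.
With L{y'} = sY - y(0) = sY - 1: the LHS transforms to (s + 3)Y - (1).
The right side is L{t} = s^(-2).
So (s + 3)Y = s^(-2) + (1).
Isolate Y and clear denominators.

Y(s) = (s^2 + 1)/(s^3 + 3*s^2)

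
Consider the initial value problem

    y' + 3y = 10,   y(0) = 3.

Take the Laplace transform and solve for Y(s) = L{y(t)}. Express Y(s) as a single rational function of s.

Take the Laplace transform of both sides.
Using L{y'} = sY - y(0) = sY - 3, the left side becomes (s + 3)Y - (3).
The right side is L{10} = 10/s.
So (s + 3)Y = 10/s + (3).
Isolate Y and clear denominators.

Y(s) = (3*s + 10)/(s^2 + 3*s)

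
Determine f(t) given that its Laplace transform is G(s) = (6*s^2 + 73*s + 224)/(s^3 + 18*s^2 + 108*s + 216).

Factor the denominator: s^3 + 18*s^2 + 108*s + 216 = (s + 6)^3.
Partial fraction decomposition gives [6/(s + 6)] + [(s + 6)^(-2)] + [2/(s + 6)^3].
Invert each term: 6/(s + 6) ↔ 6e^(-6t); 1/(s + 6)^2 ↔ t·e^(-6t); 2/(s + 6)^3 ↔ (1)t^2·e^(-6t).

f(t) = t^2*exp(-6*t) + t*exp(-6*t) + 6*exp(-6*t)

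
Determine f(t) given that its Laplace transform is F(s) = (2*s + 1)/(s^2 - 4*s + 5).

Complete the square in the denominator: s^2 - 4*s + 5 = (s - 2)^2 + 1^2.
Split the numerator to match: 2*s + 1 = 2·(s - 2) + 5·1.
Invert each term: 2·(s - 2)/((s - 2)^2 + 1) ↔ 2e^(2t)cos(t); 5·1/((s - 2)^2 + 1) ↔ 5e^(2t)sin(t).

f(t) = 5*exp(2*t)*sin(t) + 2*exp(2*t)*cos(t)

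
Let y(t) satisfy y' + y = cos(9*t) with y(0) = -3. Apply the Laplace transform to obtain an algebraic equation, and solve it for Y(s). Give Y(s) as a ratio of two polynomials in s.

Y(s) = (-3*s^2 + s - 243)/(s^3 + s^2 + 81*s + 81)

Transform both sides with L{·}.
The derivative rules (L{y'} = sY - y(0) = sY - (-3)) turn the left side into (s + 1)Y - (-3).
The right side is L{cos(9*t)} = s/(s^2 + 81).
So (s + 1)Y = s/(s^2 + 81) + (-3).
Divide through and combine into a single rational function.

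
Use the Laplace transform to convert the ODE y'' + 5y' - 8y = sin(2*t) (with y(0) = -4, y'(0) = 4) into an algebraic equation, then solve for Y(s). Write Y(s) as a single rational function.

Apply the Laplace transform to the equation.
Using L{y''} = s^2 Y - s·y(0) - y'(0) and L{y'} = sY - y(0), with y(0) = -4, y'(0) = 4, the left side becomes (s^2 + 5*s - 8)Y - (-4*s - 16).
The right side is L{sin(2*t)} = 2/(s^2 + 4).
So (s^2 + 5*s - 8)Y = 2/(s^2 + 4) + (-4*s - 16).
Solve for Y(s) and write it as one ratio of polynomials.

Y(s) = (-4*s^3 - 16*s^2 - 16*s - 62)/(s^4 + 5*s^3 - 4*s^2 + 20*s - 32)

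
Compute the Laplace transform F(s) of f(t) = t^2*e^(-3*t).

F(s) = 2/(s + 3)^3

L{e^(-3t)} = 1/(s + 3).
Then apply L{t^2·g(t)} = (-1)^2 d^2/ds^2[G(s)] with G(s) = 1/(s + 3):
differentiating 2 times and applying the sign gives 2/(s + 3)^3.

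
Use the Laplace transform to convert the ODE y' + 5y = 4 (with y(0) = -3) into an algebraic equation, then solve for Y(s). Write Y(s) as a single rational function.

Y(s) = (-3*s + 4)/(s^2 + 5*s)

Apply the Laplace transform to the equation.
With L{y'} = sY - y(0) = sY - (-3): the LHS transforms to (s + 5)Y - (-3).
The right side is L{4} = 4/s.
So (s + 5)Y = 4/s + (-3).
Divide through and combine into a single rational function.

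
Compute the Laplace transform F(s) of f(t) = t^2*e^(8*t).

L{t^2} = 2!/s^3 = 2/s^3.
By the first shifting theorem, multiplying by e^(8t) replaces s with s - 8.

F(s) = 2/(s - 8)^3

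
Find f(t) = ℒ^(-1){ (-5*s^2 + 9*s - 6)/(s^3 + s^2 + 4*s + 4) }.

Factor the denominator: s^3 + s^2 + 4*s + 4 = (s + 1)*(s^2 + 4).
Partial fraction decomposition gives [-4/(s + 1)] + [-s/(s^2 + 4)] + [10/(s^2 + 4)].
Invert each term: -4/(s + 1) ↔ -4e^(-t); -1·s/(s^2 + 4) ↔ -cos(2t); 5·2/(s^2 + 4) ↔ 5sin(2t).

f(t) = 5*sin(2*t) - cos(2*t) - 4*exp(-t)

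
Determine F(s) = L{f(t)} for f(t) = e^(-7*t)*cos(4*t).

F(s) = (s + 7)/((s + 7)^2 + 16)

L{cos(4t)} = s/(s^2 + 16).
By the first shifting theorem, multiplying by e^(-7t) replaces s with s + 7.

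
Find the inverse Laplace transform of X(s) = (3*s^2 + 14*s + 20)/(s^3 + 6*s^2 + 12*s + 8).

Factor the denominator: s^3 + 6*s^2 + 12*s + 8 = (s + 2)^3.
Partial fraction decomposition gives [3/(s + 2)] + [2/(s + 2)^2] + [4/(s + 2)^3].
Invert each term: 3/(s + 2) ↔ 3e^(-2t); 2/(s + 2)^2 ↔ 2t·e^(-2t); 4/(s + 2)^3 ↔ (2)t^2·e^(-2t).

2*t^2*exp(-2*t) + 2*t*exp(-2*t) + 3*exp(-2*t)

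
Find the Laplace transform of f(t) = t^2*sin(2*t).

4*(3*s^2 - 4)/(s^2 + 4)^3

L{sin(2t)} = 2/(s^2 + 4).
Then apply L{t^2·g(t)} = (-1)^2 d^2/ds^2[G(s)] with G(s) = 2/(s^2 + 4):
differentiating 2 times and applying the sign gives 4*(3*s^2 - 4)/(s^2 + 4)^3.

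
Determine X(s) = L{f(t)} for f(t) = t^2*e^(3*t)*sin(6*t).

L{sin(6t)} = 6/(s^2 + 36).
Multiplying by e^(3t) shifts s → s - 3, so L{e^(3*t)*sin(6*t)} = 6/((s - 3)^2 + 36).
Then apply L{t^2·g(t)} = (-1)^2 d^2/ds^2[G(s)] with G(s) = 6/((s - 3)^2 + 36):
differentiating 2 times and applying the sign gives 36*(s^2 - 6*s - 3)/(s^2 - 6*s + 45)^3.

X(s) = 36*(s^2 - 6*s - 3)/(s^2 - 6*s + 45)^3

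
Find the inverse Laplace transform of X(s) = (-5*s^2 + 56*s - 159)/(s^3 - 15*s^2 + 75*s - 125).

-2*t^2*exp(5*t) + 6*t*exp(5*t) - 5*exp(5*t)

Factor the denominator: s^3 - 15*s^2 + 75*s - 125 = (s - 5)^3.
Partial fraction decomposition gives [-5/(s - 5)] + [6/(s - 5)^2] + [-4/(s - 5)^3].
Invert each term: -5/(s - 5) ↔ -5e^(5t); 6/(s - 5)^2 ↔ 6t·e^(5t); -4/(s - 5)^3 ↔ (-2)t^2·e^(5t).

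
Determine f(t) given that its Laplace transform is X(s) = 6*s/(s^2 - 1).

Since L{cosh(t)} = s/(s^2 - 1), the inverse is cosh(t), scaled by 6.

f(t) = 6*cosh(t)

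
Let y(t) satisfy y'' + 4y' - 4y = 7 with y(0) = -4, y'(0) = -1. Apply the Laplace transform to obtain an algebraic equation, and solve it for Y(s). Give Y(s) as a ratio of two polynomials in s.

Laplace-transform each side.
Using L{y''} = s^2 Y - s·y(0) - y'(0) and L{y'} = sY - y(0), with y(0) = -4, y'(0) = -1, the left side becomes (s^2 + 4*s - 4)Y - (-4*s - 17).
The right side is L{7} = 7/s.
So (s^2 + 4*s - 4)Y = 7/s + (-4*s - 17).
Solve for Y(s) and write it as one ratio of polynomials.

Y(s) = (-4*s^2 - 17*s + 7)/(s^3 + 4*s^2 - 4*s)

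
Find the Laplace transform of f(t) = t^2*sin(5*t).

L{sin(5t)} = 5/(s^2 + 25).
Then apply L{t^2·g(t)} = (-1)^2 d^2/ds^2[G(s)] with G(s) = 5/(s^2 + 25):
differentiating 2 times and applying the sign gives 10*(3*s^2 - 25)/(s^2 + 25)^3.

10*(3*s^2 - 25)/(s^2 + 25)^3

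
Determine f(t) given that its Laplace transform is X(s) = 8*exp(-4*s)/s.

f(t) = Heaviside(t - 4)*(8)

The factor e^(-4s) signals a time shift by c = 4 (second shifting theorem).
L{8} = 8/s, so L^-1{8/s} = 8.
Hence the inverse is u(t - 4) times that function evaluated at t - 4.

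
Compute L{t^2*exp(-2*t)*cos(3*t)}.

L{cos(3t)} = s/(s^2 + 9).
Multiplying by e^(-2t) shifts s → s + 2, so L{exp(-2*t)*cos(3*t)} = (s + 2)/((s + 2)^2 + 9).
Then apply L{t^2·g(t)} = (-1)^2 d^2/ds^2[G(s)] with G(s) = (s + 2)/((s + 2)^2 + 9):
differentiating 2 times and applying the sign gives 2*(s + 2)*(s^2 + 4*s - 23)/(s^2 + 4*s + 13)^3.

2*(s + 2)*(s^2 + 4*s - 23)/(s^2 + 4*s + 13)^3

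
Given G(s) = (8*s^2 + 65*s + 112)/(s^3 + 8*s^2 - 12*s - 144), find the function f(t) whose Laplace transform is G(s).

f(t) = -t*exp(-6*t) + 5*exp(4*t) + 3*exp(-6*t)

Factor the denominator: s^3 + 8*s^2 - 12*s - 144 = (s - 4)*(s + 6)^2.
Partial fraction decomposition gives [3/(s + 6)] + [-1/(s + 6)^2] + [5/(s - 4)].
Invert each term: 3/(s + 6) ↔ 3e^(-6t); -1/(s + 6)^2 ↔ -t·e^(-6t); 5/(s - 4) ↔ 5e^(4t).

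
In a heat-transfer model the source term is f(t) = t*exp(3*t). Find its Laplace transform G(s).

G(s) = (s - 3)^(-2)

L{e^(3t)} = 1/(s - 3).
Then apply L{t·g(t)} = -d/ds[H(s)] with H(s) = 1/(s - 3):
differentiating 1 time and applying the sign gives (s - 3)^(-2).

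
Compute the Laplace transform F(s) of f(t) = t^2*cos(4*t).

F(s) = 2*s*(s^2 - 48)/(s^2 + 16)^3

L{cos(4t)} = s/(s^2 + 16).
Then apply L{t^2·g(t)} = (-1)^2 d^2/ds^2[G(s)] with G(s) = s/(s^2 + 16):
differentiating 2 times and applying the sign gives 2*s*(s^2 - 48)/(s^2 + 16)^3.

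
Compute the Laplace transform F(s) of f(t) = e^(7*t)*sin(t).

F(s) = 1/((s - 7)^2 + 1)

L{sin(t)} = 1/(s^2 + 1).
By the first shifting theorem, multiplying by e^(7t) replaces s with s - 7.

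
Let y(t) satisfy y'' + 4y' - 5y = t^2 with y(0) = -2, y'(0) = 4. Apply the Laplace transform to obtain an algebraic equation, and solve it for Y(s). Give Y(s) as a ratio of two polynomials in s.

Y(s) = (-2*s^4 - 4*s^3 + 2)/(s^5 + 4*s^4 - 5*s^3)

Apply the Laplace transform to the equation.
With L{y''} = s^2 Y - s·y(0) - y'(0) and L{y'} = sY - y(0), with y(0) = -2, y'(0) = 4: the LHS transforms to (s^2 + 4*s - 5)Y - (-2*s - 4).
The right side is L{t^2} = 2/s^3.
So (s^2 + 4*s - 5)Y = 2/s^3 + (-2*s - 4).
Divide through and combine into a single rational function.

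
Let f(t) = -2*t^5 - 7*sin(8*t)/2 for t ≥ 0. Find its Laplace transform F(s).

The transform is linear, so treat each term independently.
(-7/2)·[L{sin(8t)} = 8/(s^2 + 64)]; (-2)·[L{t^5} = 5!/s^6 = 120/s^6].

F(s) = -28/(s^2 + 64) - 240/s^6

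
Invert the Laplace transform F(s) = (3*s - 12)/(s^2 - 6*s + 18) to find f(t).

f(t) = -exp(3*t)*sin(3*t) + 3*exp(3*t)*cos(3*t)

Complete the square in the denominator: s^2 - 6*s + 18 = (s - 3)^2 + 3^2.
Split the numerator to match: 3*s - 12 = 3·(s - 3) - 1·3.
Invert each term: 3·(s - 3)/((s - 3)^2 + 9) ↔ 3e^(3t)cos(3t); -1·3/((s - 3)^2 + 9) ↔ -e^(3t)sin(3t).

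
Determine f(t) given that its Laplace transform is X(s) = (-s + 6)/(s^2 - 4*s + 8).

f(t) = 2*exp(2*t)*sin(2*t) - exp(2*t)*cos(2*t)

Complete the square in the denominator: s^2 - 4*s + 8 = (s - 2)^2 + 2^2.
Split the numerator to match: -s + 6 = -1·(s - 2) + 2·2.
Invert each term: -1·(s - 2)/((s - 2)^2 + 4) ↔ -e^(2t)cos(2t); 2·2/((s - 2)^2 + 4) ↔ 2e^(2t)sin(2t).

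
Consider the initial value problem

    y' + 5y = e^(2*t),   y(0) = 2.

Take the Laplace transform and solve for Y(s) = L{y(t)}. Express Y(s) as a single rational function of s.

Transform both sides with L{·}.
Using L{y'} = sY - y(0) = sY - 2, the left side becomes (s + 5)Y - (2).
The right side is L{e^(2*t)} = 1/(s - 2).
So (s + 5)Y = 1/(s - 2) + (2).
Isolate Y and clear denominators.

Y(s) = (2*s - 3)/(s^2 + 3*s - 10)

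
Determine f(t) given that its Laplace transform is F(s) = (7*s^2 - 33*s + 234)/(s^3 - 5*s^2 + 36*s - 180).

Factor the denominator: s^3 - 5*s^2 + 36*s - 180 = (s - 5)*(s^2 + 36).
Partial fraction decomposition gives [4/(s - 5)] + [3*s/(s^2 + 36)] + [-18/(s^2 + 36)].
Invert each term: 4/(s - 5) ↔ 4e^(5t); 3·s/(s^2 + 36) ↔ 3cos(6t); -3·6/(s^2 + 36) ↔ -3sin(6t).

f(t) = 4*exp(5*t) - 3*sin(6*t) + 3*cos(6*t)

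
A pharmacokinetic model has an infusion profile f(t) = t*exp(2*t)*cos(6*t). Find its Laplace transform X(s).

L{cos(6t)} = s/(s^2 + 36).
Multiplying by e^(2t) shifts s → s - 2, so L{exp(2*t)*cos(6*t)} = (s - 2)/((s - 2)^2 + 36).
Then apply L{t·g(t)} = -d/ds[G(s)] with G(s) = (s - 2)/((s - 2)^2 + 36):
differentiating 1 time and applying the sign gives (s - 8)*(s + 4)/(s^2 - 4*s + 40)^2.

X(s) = (s - 8)*(s + 4)/(s^2 - 4*s + 40)^2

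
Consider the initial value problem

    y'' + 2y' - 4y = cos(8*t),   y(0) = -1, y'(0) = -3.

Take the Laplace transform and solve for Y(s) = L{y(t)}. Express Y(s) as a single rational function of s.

Y(s) = (-s^3 - 5*s^2 - 63*s - 320)/(s^4 + 2*s^3 + 60*s^2 + 128*s - 256)

Laplace-transform each side.
Using L{y''} = s^2 Y - s·y(0) - y'(0) and L{y'} = sY - y(0), with y(0) = -1, y'(0) = -3, the left side becomes (s^2 + 2*s - 4)Y - (-s - 5).
The right side is L{cos(8*t)} = s/(s^2 + 64).
So (s^2 + 2*s - 4)Y = s/(s^2 + 64) + (-s - 5).
Solve for Y(s) and write it as one ratio of polynomials.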